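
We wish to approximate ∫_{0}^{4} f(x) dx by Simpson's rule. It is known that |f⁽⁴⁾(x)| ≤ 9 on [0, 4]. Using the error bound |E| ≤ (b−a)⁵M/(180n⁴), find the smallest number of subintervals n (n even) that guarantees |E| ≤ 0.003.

12

Need 9216/(180n⁴) ≤ 0.003.
n⁴ ≥ 9216/(180·0.003) = 17066.7 ⇒ n ≥ 11.4298, so the smallest even n is 12. (n must be even for Simpson's rule.)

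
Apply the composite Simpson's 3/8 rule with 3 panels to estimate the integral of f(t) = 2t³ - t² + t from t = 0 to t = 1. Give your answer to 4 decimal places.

0.6667

h = (1 − 0)/3 = 0.333333.
Nodes t₀,…,t₃ = 0, 0.333333, 0.666667, 1.
f(t) = 2t³ - t² + t: f₀=0, f₁=0.296296, f₂=0.814815, f₃=2.
(3h/8)·[f₀ + 3f₁ + 3f₂ + f₃] = 0.125·(5.333333) = 0.6667.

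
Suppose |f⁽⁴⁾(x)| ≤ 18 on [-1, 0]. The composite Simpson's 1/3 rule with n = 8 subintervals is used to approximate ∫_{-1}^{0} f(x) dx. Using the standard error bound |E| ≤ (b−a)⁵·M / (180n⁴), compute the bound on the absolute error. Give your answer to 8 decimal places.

0.00002441

|E| ≤ (1)⁵·18 / (180·8⁴) = 18/737280 = 0.00002441.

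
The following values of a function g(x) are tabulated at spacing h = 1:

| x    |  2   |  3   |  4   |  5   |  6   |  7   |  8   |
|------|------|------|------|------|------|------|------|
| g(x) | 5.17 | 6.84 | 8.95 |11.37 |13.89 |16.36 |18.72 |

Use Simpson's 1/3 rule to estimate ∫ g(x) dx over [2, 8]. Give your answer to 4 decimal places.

h = 1, n = 6.
(h/3)·[y₀ + 4y₁ + 2y₂ + 4y₃ + 2y₄ + 4y₅ + y₆] = 0.333333·(207.85) = 69.2833.

69.2833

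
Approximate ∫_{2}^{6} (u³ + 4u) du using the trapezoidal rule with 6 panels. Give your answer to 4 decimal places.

387.5556

h = (6 − 2)/6 = 0.666667.
Nodes u₀,…,u₆ = 2, 2.666667, 3.333333, 4, 4.666667, 5.333333, 6.
f(u) = u³ + 4u: f₀=16, f₁=29.629630, f₂=50.370370, f₃=80, f₄=120.296296, f₅=173.037037, f₆=240.
(h/2)·[f₀ + 2f₁ + 2f₂ + 2f₃ + 2f₄ + 2f₅ + f₆] = 0.333333·(1162.666667) = 387.5556.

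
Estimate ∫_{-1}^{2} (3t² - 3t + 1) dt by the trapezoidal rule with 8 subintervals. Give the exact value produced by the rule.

7.7109375

h = (2 − (-1))/8 = 0.375.
Nodes t₀,…,t₈ = -1, -0.625, -0.25, 0.125, 0.5, 0.875, 1.25, 1.625, 2.
f(t) = 3t² - 3t + 1: f₀=7, f₁=4.046875, f₂=1.9375, f₃=0.671875, f₄=0.25, f₅=0.671875, f₆=1.9375, f₇=4.046875, f₈=7.
(h/2)·[f₀ + 2f₁ + 2f₂ + 2f₃ + 2f₄ + 2f₅ + 2f₆ + 2f₇ + f₈] = 0.1875·(41.125) = 7.7109375.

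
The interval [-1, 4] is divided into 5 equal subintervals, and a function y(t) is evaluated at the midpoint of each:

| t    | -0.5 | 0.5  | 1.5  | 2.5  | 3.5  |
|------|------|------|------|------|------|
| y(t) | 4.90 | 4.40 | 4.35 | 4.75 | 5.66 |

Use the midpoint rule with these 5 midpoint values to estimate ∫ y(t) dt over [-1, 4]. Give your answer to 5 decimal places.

24.06000

h = 1, n = 5.
h·[y(m₁) + y(m₂) + y(m₃) + y(m₄) + y(m₅)] = 1·(24.06) = 24.06000.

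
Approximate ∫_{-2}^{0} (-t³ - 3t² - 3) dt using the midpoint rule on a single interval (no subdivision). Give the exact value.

M = (b−a)·f(-1) = 2·(-5) = -10.

-10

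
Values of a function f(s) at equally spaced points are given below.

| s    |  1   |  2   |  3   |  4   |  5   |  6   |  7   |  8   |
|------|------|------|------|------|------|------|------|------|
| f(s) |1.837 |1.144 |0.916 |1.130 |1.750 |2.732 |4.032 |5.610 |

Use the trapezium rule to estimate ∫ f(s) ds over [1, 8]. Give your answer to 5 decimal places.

15.42750

h = 1, n = 7.
(h/2)·[y₀ + 2y₁ + 2y₂ + 2y₃ + 2y₄ + 2y₅ + 2y₆ + y₇] = 0.5·(30.855) = 15.42750.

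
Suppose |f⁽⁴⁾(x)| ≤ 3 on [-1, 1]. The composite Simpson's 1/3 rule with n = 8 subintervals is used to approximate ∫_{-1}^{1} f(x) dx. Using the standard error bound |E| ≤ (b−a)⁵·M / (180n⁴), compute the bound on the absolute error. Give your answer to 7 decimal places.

0.0001302

|E| ≤ (2)⁵·3 / (180·8⁴) = 96/737280 = 0.0001302.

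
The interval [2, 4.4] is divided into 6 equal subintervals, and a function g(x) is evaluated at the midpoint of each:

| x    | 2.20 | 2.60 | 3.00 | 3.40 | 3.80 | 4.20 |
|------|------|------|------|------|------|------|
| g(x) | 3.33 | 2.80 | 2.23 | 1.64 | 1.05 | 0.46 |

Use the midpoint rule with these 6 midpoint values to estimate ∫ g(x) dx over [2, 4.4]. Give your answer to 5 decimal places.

4.60400

h = 0.4, n = 6.
h·[y(m₁) + y(m₂) + y(m₃) + y(m₄) + y(m₅) + y(m₆)] = 0.4·(11.51) = 4.60400.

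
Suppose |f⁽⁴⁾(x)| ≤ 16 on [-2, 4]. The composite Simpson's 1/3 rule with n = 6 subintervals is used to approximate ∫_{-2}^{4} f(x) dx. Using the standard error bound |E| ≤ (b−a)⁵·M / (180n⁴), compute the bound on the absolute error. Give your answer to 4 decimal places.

0.5333

|E| ≤ (6)⁵·16 / (180·6⁴) = 124416/233280 = 0.5333.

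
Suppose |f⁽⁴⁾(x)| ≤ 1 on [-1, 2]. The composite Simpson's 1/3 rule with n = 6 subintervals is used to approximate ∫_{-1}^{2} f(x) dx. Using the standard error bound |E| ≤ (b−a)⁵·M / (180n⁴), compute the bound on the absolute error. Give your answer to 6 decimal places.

|E| ≤ (3)⁵·1 / (180·6⁴) = 243/233280 = 0.001042.

0.001042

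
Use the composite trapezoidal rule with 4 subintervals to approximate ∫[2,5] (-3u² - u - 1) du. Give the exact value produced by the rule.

h = (5 − 2)/4 = 0.75.
Nodes u₀,…,u₄ = 2, 2.75, 3.5, 4.25, 5.
f(u) = -3u² - u - 1: f₀=-15, f₁=-26.4375, f₂=-41.25, f₃=-59.4375, f₄=-81.
(h/2)·[f₀ + 2f₁ + 2f₂ + 2f₃ + f₄] = 0.375·(-350.25) = -131.34375.

-131.34375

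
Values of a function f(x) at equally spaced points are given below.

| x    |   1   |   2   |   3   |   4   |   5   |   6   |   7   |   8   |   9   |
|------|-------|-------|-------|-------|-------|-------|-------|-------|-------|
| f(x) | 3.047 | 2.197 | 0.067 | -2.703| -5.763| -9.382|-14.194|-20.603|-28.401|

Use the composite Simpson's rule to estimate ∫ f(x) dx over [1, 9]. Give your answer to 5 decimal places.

h = 1, n = 8.
(h/3)·[y₀ + 4y₁ + 2y₂ + 4y₃ + 2y₄ + 4y₅ + 2y₆ + 4y₇ + y₈] = 0.333333·(-187.098) = -62.36600.

-62.36600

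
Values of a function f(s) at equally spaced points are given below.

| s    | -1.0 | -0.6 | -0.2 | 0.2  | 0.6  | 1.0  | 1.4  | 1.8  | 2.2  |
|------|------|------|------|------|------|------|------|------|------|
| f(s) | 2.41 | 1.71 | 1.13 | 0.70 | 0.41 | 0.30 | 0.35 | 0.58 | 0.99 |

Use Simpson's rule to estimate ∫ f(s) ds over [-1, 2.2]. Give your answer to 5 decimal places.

2.71200

h = 0.4, n = 8.
(h/3)·[y₀ + 4y₁ + 2y₂ + 4y₃ + 2y₄ + 4y₅ + 2y₆ + 4y₇ + y₈] = 0.133333·(20.34) = 2.71200.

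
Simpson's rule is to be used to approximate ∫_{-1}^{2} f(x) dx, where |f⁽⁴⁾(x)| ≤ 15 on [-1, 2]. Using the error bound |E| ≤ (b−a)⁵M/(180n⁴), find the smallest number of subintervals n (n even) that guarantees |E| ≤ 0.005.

Need 3645/(180n⁴) ≤ 0.005.
n⁴ ≥ 3645/(180·0.005) = 4050 ⇒ n ≥ 7.9774, so the smallest even n is 8. (n must be even for Simpson's rule.)

8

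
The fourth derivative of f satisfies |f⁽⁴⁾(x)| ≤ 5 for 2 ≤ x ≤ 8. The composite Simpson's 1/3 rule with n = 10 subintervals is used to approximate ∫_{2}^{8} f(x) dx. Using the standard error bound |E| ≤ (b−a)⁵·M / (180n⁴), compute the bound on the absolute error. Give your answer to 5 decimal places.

|E| ≤ (6)⁵·5 / (180·10⁴) = 38880/1800000 = 0.02160.

0.02160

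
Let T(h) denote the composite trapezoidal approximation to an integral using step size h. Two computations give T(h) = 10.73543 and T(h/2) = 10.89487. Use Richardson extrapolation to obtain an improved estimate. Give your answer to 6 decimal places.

10.948017

R = (4·T(h/2) − T(h)) / 3 = (4·10.89487 − 10.73543)/3 = (32.84405)/3 = 10.948017.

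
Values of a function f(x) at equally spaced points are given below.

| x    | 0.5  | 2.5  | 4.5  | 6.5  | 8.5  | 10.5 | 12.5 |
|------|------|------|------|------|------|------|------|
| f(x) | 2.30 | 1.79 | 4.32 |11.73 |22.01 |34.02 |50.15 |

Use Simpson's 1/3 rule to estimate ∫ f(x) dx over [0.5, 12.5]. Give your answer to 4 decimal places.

h = 2, n = 6.
(h/3)·[y₀ + 4y₁ + 2y₂ + 4y₃ + 2y₄ + 4y₅ + y₆] = 0.666667·(295.27) = 196.8467.

196.8467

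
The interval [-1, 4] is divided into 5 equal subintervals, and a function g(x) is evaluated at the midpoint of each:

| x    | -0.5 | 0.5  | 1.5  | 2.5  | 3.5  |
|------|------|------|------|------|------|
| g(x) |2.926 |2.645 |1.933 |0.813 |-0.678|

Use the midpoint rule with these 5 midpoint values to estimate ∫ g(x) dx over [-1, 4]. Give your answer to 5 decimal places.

7.63900

h = 1, n = 5.
h·[y(m₁) + y(m₂) + y(m₃) + y(m₄) + y(m₅)] = 1·(7.639) = 7.63900.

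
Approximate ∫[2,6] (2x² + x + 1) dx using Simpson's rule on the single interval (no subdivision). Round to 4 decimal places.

158.6667

S = (b−a)/6 · [f(2) + 4f(4) + f(6)] = 0.666667·[11 + 4·37 + 79] = 158.6667.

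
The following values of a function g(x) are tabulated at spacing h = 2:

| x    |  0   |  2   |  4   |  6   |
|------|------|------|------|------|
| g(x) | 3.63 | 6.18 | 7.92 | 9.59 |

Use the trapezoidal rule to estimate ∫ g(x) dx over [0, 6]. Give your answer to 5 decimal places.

h = 2, n = 3.
(h/2)·[y₀ + 2y₁ + 2y₂ + y₃] = 1·(41.42) = 41.42000.

41.42000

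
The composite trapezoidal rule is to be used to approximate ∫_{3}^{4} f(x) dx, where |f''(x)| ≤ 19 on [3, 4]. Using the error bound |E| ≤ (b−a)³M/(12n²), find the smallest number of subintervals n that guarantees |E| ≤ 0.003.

23

Need 19/(12n²) ≤ 0.003.
n² ≥ 19/(12·0.003) = 527.778 ⇒ n ≥ 22.9734, so the smallest n is 23.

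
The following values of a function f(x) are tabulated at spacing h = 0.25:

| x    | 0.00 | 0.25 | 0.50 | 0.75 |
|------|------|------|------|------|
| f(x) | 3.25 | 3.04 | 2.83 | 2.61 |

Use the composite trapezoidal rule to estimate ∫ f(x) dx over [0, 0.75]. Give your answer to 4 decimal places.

2.2000

h = 0.25, n = 3.
(h/2)·[y₀ + 2y₁ + 2y₂ + y₃] = 0.125·(17.60) = 2.2000.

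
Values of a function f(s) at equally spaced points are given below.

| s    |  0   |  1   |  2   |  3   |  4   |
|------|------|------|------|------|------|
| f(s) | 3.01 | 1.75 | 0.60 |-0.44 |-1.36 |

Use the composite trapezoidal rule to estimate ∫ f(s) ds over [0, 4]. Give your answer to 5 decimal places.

h = 1, n = 4.
(h/2)·[y₀ + 2y₁ + 2y₂ + 2y₃ + y₄] = 0.5·(5.47) = 2.73500.

2.73500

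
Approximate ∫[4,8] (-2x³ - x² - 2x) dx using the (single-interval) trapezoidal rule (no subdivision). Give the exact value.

T = (b−a)/2 · [f(4) + f(8)] = 2·[(-152) + (-1104)] = -2512.

-2512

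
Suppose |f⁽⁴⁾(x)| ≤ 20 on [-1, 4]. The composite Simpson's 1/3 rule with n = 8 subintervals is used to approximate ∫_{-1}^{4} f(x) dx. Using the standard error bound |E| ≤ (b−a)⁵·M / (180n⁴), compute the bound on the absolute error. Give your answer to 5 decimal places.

0.08477

|E| ≤ (5)⁵·20 / (180·8⁴) = 62500/737280 = 0.08477.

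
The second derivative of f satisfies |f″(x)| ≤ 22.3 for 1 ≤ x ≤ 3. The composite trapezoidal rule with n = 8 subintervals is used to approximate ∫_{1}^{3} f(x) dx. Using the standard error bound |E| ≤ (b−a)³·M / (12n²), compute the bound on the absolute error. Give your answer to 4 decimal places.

|E| ≤ (2)³·22.3 / (12·8²) = 178.4/768 = 0.2323.

0.2323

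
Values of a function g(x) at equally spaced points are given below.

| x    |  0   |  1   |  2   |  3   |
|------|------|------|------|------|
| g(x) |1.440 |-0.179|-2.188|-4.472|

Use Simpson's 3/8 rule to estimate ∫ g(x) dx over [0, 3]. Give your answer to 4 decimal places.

-3.7999

h = 1, n = 3.
(3h/8)·[y₀ + 3y₁ + 3y₂ + y₃] = 0.375·(-10.133) = -3.7999.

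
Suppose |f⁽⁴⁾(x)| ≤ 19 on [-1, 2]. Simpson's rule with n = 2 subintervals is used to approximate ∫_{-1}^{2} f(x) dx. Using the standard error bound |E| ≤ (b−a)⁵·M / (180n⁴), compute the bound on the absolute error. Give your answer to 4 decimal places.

1.6031

|E| ≤ (3)⁵·19 / (180·2⁴) = 4617/2880 = 1.6031.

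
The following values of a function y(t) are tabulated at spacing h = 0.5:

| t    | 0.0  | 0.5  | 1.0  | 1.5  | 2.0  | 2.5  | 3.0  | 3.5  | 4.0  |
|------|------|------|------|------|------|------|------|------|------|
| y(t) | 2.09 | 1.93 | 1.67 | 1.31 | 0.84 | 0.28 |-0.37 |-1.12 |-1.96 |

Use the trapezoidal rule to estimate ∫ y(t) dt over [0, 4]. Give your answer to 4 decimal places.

h = 0.5, n = 8.
(h/2)·[y₀ + 2y₁ + 2y₂ + 2y₃ + 2y₄ + 2y₅ + 2y₆ + 2y₇ + y₈] = 0.25·(9.21) = 2.3025.

2.3025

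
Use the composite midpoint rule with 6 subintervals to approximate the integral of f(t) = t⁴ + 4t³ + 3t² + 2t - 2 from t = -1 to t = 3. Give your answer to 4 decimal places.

h = (3 − (-1))/6 = 0.666667.
Midpoints m₁,…,m₆ = -0.666667, 0, 0.666667, 1.333333, 2, 2.666667.
f(m₁)=-2.987654, f(m₂)=-2, f(m₃)=2.049383, f(m₄)=18.641975, f(m₅)=62, f(m₆)=151.086420.
h·[f(m₁) + f(m₂) + f(m₃) + f(m₄) + f(m₅) + f(m₆)] = 0.666667·(228.790123) = 152.5267.

152.5267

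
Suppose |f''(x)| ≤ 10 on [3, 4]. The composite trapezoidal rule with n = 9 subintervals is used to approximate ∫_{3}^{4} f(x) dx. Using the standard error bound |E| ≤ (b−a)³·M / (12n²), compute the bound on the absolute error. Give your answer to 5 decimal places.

0.01029

|E| ≤ (1)³·10 / (12·9²) = 10/972 = 0.01029.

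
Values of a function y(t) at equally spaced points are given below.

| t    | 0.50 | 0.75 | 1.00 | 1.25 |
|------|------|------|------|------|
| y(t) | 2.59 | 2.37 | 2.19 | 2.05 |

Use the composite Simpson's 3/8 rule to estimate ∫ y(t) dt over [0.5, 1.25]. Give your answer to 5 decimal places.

h = 0.25, n = 3.
(3h/8)·[y₀ + 3y₁ + 3y₂ + y₃] = 0.09375·(18.32) = 1.71750.

1.71750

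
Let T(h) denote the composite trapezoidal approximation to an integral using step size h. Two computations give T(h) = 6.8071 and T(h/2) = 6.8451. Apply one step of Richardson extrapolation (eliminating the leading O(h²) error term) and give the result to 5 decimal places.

6.85777

R = (4·T(h/2) − T(h)) / 3 = (4·6.8451 − 6.8071)/3 = (20.5733)/3 = 6.85777.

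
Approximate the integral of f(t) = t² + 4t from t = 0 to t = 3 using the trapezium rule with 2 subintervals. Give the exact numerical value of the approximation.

h = (3 − 0)/2 = 1.5.
Nodes t₀,…,t₂ = 0, 1.5, 3.
f(t) = t² + 4t: f₀=0, f₁=8.25, f₂=21.
(h/2)·[f₀ + 2f₁ + f₂] = 0.75·(37.5) = 28.125.

28.125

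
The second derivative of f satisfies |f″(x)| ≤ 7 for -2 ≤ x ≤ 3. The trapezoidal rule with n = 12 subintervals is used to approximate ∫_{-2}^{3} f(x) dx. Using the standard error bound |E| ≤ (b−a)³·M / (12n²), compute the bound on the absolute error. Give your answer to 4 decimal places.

|E| ≤ (5)³·7 / (12·12²) = 875/1728 = 0.5064.

0.5064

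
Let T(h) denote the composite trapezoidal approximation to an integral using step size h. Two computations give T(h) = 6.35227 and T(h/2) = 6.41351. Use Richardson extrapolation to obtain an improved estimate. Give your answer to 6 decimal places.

6.433923

R = (4·T(h/2) − T(h)) / 3 = (4·6.41351 − 6.35227)/3 = (19.30177)/3 = 6.433923.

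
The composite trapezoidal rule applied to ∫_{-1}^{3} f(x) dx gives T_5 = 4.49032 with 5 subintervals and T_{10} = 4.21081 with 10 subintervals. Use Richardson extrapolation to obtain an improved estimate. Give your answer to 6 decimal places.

R = (4·T_{10} − T_5) / 3 = (4·4.21081 − 4.49032)/3 = (12.35292)/3 = 4.117640.

4.117640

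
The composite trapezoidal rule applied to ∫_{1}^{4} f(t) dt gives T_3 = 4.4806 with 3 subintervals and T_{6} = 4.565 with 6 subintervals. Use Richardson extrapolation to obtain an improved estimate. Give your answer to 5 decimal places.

R = (4·T_{6} − T_3) / 3 = (4·4.565 − 4.4806)/3 = (13.7794)/3 = 4.59313.

4.59313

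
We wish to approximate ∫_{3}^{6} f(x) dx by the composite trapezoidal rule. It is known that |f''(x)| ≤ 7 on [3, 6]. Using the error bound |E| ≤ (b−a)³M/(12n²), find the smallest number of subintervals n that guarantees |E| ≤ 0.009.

42

Need 189/(12n²) ≤ 0.009.
n² ≥ 189/(12·0.009) = 1750 ⇒ n ≥ 41.8330, so the smallest n is 42.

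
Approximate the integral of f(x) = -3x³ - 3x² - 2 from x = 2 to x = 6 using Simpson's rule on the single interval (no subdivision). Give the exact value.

S = (b−a)/6 · [f(2) + 4f(4) + f(6)] = 0.666667·[(-38) + 4·(-242) + (-758)] = -1176.

-1176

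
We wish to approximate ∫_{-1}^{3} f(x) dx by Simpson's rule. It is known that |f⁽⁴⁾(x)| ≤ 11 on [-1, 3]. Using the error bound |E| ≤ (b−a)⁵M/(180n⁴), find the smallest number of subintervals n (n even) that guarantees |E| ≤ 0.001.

Need 11264/(180n⁴) ≤ 0.001.
n⁴ ≥ 11264/(180·0.001) = 62577.8 ⇒ n ≥ 15.8163, so the smallest even n is 16. (n must be even for Simpson's rule.)

16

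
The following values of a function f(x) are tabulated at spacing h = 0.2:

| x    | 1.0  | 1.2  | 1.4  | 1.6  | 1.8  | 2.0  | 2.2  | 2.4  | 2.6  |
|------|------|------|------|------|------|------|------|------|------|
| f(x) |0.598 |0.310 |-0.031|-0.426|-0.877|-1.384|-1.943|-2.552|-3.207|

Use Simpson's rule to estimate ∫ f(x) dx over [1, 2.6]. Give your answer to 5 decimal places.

h = 0.2, n = 8.
(h/3)·[y₀ + 4y₁ + 2y₂ + 4y₃ + 2y₄ + 4y₅ + 2y₆ + 4y₇ + y₈] = 0.066667·(-24.519) = -1.63460.

-1.63460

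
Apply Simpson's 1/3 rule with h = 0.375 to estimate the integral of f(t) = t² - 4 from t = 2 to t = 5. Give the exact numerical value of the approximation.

h = (5 − 2)/8 = 0.375.
Nodes t₀,…,t₈ = 2, 2.375, 2.75, 3.125, 3.5, 3.875, 4.25, 4.625, 5.
f(t) = t² - 4: f₀=0, f₁=1.640625, f₂=3.5625, f₃=5.765625, f₄=8.25, f₅=11.015625, f₆=14.0625, f₇=17.390625, f₈=21.
(h/3)·[f₀ + 4f₁ + 2f₂ + 4f₃ + 2f₄ + 4f₅ + 2f₆ + 4f₇ + f₈] = 0.125·(216) = 27.

27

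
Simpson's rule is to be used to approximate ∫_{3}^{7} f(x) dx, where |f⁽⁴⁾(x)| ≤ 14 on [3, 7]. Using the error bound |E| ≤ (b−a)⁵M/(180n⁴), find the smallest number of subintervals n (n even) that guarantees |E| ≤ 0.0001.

Need 14336/(180n⁴) ≤ 0.0001.
n⁴ ≥ 14336/(180·0.0001) = 796444 ⇒ n ≥ 29.8737, so the smallest even n is 30. (n must be even for Simpson's rule.)

30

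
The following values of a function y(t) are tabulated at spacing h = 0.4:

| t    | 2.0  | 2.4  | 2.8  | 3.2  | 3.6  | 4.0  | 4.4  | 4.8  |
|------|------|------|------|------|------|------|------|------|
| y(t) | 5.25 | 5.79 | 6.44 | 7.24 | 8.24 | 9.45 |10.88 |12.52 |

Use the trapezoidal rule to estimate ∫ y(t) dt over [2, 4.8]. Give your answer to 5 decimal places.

22.77000

h = 0.4, n = 7.
(h/2)·[y₀ + 2y₁ + 2y₂ + 2y₃ + 2y₄ + 2y₅ + 2y₆ + y₇] = 0.2·(113.85) = 22.77000.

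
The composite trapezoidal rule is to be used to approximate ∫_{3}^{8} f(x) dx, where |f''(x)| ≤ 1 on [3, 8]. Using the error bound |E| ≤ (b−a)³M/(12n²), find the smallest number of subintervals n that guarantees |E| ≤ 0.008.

Need 125/(12n²) ≤ 0.008.
n² ≥ 125/(12·0.008) = 1302.08 ⇒ n ≥ 36.0844, so the smallest n is 37.

37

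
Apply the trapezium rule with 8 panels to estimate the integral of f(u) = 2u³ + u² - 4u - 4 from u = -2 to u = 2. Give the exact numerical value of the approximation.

h = (2 − (-2))/8 = 0.5.
Nodes u₀,…,u₈ = -2, -1.5, -1, -0.5, 0, 0.5, 1, 1.5, 2.
f(u) = 2u³ + u² - 4u - 4: f₀=-8, f₁=-2.5, f₂=-1, f₃=-2, f₄=-4, f₅=-5.5, f₆=-5, f₇=-1, f₈=8.
(h/2)·[f₀ + 2f₁ + 2f₂ + 2f₃ + 2f₄ + 2f₅ + 2f₆ + 2f₇ + f₈] = 0.25·(-42) = -10.5.

-10.5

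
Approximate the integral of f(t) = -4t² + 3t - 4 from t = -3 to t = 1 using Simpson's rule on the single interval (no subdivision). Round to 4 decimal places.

S = (b−a)/6 · [f(-3) + 4f(-1) + f(1)] = 0.666667·[(-49) + 4·(-11) + (-5)] = -65.3333.

-65.3333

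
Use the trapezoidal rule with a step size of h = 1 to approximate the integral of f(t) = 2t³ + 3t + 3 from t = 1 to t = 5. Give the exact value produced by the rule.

h = (5 − 1)/4 = 1.
Nodes t₀,…,t₄ = 1, 2, 3, 4, 5.
f(t) = 2t³ + 3t + 3: f₀=8, f₁=25, f₂=66, f₃=143, f₄=268.
(h/2)·[f₀ + 2f₁ + 2f₂ + 2f₃ + f₄] = 0.5·(744) = 372.

372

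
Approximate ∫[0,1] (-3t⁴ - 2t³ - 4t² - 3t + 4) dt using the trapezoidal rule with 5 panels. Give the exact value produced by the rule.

-0.01984

h = (1 − 0)/5 = 0.2.
Nodes t₀,…,t₅ = 0, 0.2, 0.4, 0.6, 0.8, 1.
f(t) = -3t⁴ - 2t³ - 4t² - 3t + 4: f₀=4, f₁=3.2192, f₂=1.9552, f₃=-0.0608, f₄=-3.2128, f₅=-8.
(h/2)·[f₀ + 2f₁ + 2f₂ + 2f₃ + 2f₄ + f₅] = 0.1·(-0.1984) = -0.01984.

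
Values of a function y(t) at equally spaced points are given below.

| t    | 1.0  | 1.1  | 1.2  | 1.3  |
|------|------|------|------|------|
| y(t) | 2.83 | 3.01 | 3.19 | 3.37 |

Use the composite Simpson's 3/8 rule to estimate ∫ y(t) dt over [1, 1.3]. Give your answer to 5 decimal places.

h = 0.1, n = 3.
(3h/8)·[y₀ + 3y₁ + 3y₂ + y₃] = 0.0375·(24.80) = 0.93000.

0.93000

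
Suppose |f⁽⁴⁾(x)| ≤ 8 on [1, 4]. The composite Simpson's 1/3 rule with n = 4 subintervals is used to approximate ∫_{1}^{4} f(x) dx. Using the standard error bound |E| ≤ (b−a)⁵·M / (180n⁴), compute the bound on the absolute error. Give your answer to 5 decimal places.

0.04219

|E| ≤ (3)⁵·8 / (180·4⁴) = 1944/46080 = 0.04219.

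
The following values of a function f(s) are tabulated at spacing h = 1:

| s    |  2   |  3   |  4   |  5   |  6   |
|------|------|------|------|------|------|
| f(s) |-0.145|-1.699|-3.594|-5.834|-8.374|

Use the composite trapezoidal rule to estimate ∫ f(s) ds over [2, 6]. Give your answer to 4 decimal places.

h = 1, n = 4.
(h/2)·[y₀ + 2y₁ + 2y₂ + 2y₃ + y₄] = 0.5·(-30.773) = -15.3865.

-15.3865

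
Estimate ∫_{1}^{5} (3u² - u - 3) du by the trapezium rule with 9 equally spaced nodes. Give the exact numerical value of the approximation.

h = (5 − 1)/8 = 0.5.
Nodes u₀,…,u₈ = 1, 1.5, 2, 2.5, 3, 3.5, 4, 4.5, 5.
f(u) = 3u² - u - 3: f₀=-1, f₁=2.25, f₂=7, f₃=13.25, f₄=21, f₅=30.25, f₆=41, f₇=53.25, f₈=67.
(h/2)·[f₀ + 2f₁ + 2f₂ + 2f₃ + 2f₄ + 2f₅ + 2f₆ + 2f₇ + f₈] = 0.25·(402) = 100.5.

100.5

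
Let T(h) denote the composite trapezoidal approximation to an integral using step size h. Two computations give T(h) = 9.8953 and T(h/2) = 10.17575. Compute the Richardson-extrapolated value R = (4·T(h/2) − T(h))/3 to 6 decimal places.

R = (4·T(h/2) − T(h)) / 3 = (4·10.17575 − 9.8953)/3 = (30.80770)/3 = 10.269233.

10.269233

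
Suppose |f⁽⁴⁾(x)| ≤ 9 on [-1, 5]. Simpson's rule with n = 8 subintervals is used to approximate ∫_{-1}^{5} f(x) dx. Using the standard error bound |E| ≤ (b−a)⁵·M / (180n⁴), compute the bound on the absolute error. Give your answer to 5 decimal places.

|E| ≤ (6)⁵·9 / (180·8⁴) = 69984/737280 = 0.09492.

0.09492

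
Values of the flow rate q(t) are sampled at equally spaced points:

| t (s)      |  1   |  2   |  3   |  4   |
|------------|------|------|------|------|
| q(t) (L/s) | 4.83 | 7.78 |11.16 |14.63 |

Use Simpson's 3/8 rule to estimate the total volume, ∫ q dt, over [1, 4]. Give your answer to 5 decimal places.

h = 1, n = 3.
(3h/8)·[y₀ + 3y₁ + 3y₂ + y₃] = 0.375·(76.28) = 28.60500.

28.60500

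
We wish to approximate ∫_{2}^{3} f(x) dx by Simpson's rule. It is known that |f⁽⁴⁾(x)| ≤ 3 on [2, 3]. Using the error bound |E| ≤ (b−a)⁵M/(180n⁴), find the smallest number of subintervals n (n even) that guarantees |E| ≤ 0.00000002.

Need 3/(180n⁴) ≤ 0.00000002.
n⁴ ≥ 3/(180·0.00000002) = 833333 ⇒ n ≥ 30.2138, so the smallest even n is 32. (n must be even for Simpson's rule.)

32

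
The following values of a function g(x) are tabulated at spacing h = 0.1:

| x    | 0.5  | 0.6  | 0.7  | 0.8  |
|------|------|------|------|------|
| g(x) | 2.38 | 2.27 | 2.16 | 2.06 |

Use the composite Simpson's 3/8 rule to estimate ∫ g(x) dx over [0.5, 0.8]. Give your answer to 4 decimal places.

h = 0.1, n = 3.
(3h/8)·[y₀ + 3y₁ + 3y₂ + y₃] = 0.0375·(17.73) = 0.6649.

0.6649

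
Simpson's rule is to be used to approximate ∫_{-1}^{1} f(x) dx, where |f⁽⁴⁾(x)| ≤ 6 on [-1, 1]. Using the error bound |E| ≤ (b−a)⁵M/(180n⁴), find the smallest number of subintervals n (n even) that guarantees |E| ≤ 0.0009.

Need 192/(180n⁴) ≤ 0.0009.
n⁴ ≥ 192/(180·0.0009) = 1185.19 ⇒ n ≥ 5.8674, so the smallest even n is 6. (n must be even for Simpson's rule.)

6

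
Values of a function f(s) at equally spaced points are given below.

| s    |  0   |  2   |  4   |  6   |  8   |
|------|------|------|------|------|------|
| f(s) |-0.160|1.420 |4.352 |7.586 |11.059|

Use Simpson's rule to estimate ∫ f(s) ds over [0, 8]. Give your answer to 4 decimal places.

h = 2, n = 4.
(h/3)·[y₀ + 4y₁ + 2y₂ + 4y₃ + y₄] = 0.666667·(55.627) = 37.0847.

37.0847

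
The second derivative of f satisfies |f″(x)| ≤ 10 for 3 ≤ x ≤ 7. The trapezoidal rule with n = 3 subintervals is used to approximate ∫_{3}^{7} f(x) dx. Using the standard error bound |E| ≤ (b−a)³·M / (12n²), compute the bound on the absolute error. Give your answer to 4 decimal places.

5.9259

|E| ≤ (4)³·10 / (12·3²) = 640/108 = 5.9259.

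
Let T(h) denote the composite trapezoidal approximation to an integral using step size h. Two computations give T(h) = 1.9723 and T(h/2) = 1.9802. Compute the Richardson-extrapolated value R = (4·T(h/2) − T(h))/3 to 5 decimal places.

R = (4·T(h/2) − T(h)) / 3 = (4·1.9802 − 1.9723)/3 = (5.9485)/3 = 1.98283.

1.98283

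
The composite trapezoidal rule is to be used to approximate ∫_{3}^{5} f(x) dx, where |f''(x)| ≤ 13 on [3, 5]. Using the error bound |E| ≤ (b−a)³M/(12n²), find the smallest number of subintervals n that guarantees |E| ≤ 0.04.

Need 104/(12n²) ≤ 0.04.
n² ≥ 104/(12·0.04) = 216.667 ⇒ n ≥ 14.7196, so the smallest n is 15.

15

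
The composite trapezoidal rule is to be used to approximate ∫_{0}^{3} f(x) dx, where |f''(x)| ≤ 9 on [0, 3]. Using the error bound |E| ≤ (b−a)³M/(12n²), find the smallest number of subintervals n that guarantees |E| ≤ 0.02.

32

Need 243/(12n²) ≤ 0.02.
n² ≥ 243/(12·0.02) = 1012.5 ⇒ n ≥ 31.8198, so the smallest n is 32.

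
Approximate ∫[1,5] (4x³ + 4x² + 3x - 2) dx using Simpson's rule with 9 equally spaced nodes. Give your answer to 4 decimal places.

817.3333

h = (5 − 1)/8 = 0.5.
Nodes x₀,…,x₈ = 1, 1.5, 2, 2.5, 3, 3.5, 4, 4.5, 5.
f(x) = 4x³ + 4x² + 3x - 2: f₀=9, f₁=25, f₂=52, f₃=93, f₄=151, f₅=229, f₆=330, f₇=457, f₈=613.
(h/3)·[f₀ + 4f₁ + 2f₂ + 4f₃ + 2f₄ + 4f₅ + 2f₆ + 4f₇ + f₈] = 0.166667·(4904) = 817.3333.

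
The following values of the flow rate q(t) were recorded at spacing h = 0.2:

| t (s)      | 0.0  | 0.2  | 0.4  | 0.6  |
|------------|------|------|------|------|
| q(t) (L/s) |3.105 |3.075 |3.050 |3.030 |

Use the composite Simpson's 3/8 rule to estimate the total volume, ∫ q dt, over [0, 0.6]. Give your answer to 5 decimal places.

h = 0.2, n = 3.
(3h/8)·[y₀ + 3y₁ + 3y₂ + y₃] = 0.075·(24.510) = 1.83825.

1.83825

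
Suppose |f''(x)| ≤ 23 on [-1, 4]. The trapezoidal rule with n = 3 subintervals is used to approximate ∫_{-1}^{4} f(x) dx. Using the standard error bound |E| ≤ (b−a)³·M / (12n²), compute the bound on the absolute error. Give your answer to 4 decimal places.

|E| ≤ (5)³·23 / (12·3²) = 2875/108 = 26.6204.

26.6204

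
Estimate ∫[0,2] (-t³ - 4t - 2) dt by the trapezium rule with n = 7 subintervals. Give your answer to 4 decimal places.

-16.0816

h = (2 − 0)/7 = 0.285714.
Nodes t₀,…,t₇ = 0, 0.285714, 0.571429, 0.857143, 1.142857, 1.428571, 1.714286, 2.
f(t) = -t³ - 4t - 2: f₀=-2, f₁=-3.166181, f₂=-4.472303, f₃=-6.058309, f₄=-8.064140, f₅=-10.629738, f₆=-13.895044, f₇=-18.
(h/2)·[f₀ + 2f₁ + 2f₂ + 2f₃ + 2f₄ + 2f₅ + 2f₆ + f₇] = 0.142857·(-112.571429) = -16.0816.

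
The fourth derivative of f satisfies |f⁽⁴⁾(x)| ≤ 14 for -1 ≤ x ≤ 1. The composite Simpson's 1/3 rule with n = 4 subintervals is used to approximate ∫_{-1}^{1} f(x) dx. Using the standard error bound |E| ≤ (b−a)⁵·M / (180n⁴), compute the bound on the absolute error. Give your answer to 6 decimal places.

0.009722

|E| ≤ (2)⁵·14 / (180·4⁴) = 448/46080 = 0.009722.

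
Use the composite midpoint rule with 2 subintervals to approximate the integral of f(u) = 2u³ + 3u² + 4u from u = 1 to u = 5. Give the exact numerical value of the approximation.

456

h = (5 − 1)/2 = 2.
Midpoints m₁,…,m₂ = 2, 4.
f(m₁)=36, f(m₂)=192.
h·[f(m₁) + f(m₂)] = 2·(228) = 456.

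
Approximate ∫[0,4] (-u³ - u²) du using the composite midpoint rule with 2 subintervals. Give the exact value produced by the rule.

h = (4 − 0)/2 = 2.
Midpoints m₁,…,m₂ = 1, 3.
f(m₁)=-2, f(m₂)=-36.
h·[f(m₁) + f(m₂)] = 2·(-38) = -76.

-76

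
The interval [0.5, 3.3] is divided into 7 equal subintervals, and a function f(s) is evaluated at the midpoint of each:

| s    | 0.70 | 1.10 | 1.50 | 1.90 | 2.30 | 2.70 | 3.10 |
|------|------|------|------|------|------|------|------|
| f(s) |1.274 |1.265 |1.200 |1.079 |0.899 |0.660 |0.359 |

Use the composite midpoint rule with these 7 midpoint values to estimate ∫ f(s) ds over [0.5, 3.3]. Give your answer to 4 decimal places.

2.6944

h = 0.4, n = 7.
h·[y(m₁) + y(m₂) + y(m₃) + y(m₄) + y(m₅) + y(m₆) + y(m₇)] = 0.4·(6.736) = 2.6944.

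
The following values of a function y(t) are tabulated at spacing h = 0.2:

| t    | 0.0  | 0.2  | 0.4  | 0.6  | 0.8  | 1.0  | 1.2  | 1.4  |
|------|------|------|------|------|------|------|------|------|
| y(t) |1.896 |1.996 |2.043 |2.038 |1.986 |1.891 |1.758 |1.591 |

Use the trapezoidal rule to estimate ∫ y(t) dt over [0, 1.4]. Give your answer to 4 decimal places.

h = 0.2, n = 7.
(h/2)·[y₀ + 2y₁ + 2y₂ + 2y₃ + 2y₄ + 2y₅ + 2y₆ + y₇] = 0.1·(26.911) = 2.6911.

2.6911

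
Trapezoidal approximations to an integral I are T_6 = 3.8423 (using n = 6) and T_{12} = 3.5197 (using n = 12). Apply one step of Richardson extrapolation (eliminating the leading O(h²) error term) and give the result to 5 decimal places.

R = (4·T_{12} − T_6) / 3 = (4·3.5197 − 3.8423)/3 = (10.2365)/3 = 3.41217.

3.41217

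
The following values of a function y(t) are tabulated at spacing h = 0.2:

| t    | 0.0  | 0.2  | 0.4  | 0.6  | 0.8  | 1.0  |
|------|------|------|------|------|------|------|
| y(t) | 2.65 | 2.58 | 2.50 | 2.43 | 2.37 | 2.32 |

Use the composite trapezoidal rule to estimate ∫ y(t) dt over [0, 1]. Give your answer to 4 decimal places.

2.4730

h = 0.2, n = 5.
(h/2)·[y₀ + 2y₁ + 2y₂ + 2y₃ + 2y₄ + y₅] = 0.1·(24.73) = 2.4730.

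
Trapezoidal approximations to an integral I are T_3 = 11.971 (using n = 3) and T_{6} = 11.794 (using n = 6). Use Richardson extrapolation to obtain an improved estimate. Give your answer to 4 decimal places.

11.7350

R = (4·T_{6} − T_3) / 3 = (4·11.794 − 11.971)/3 = (35.205)/3 = 11.7350.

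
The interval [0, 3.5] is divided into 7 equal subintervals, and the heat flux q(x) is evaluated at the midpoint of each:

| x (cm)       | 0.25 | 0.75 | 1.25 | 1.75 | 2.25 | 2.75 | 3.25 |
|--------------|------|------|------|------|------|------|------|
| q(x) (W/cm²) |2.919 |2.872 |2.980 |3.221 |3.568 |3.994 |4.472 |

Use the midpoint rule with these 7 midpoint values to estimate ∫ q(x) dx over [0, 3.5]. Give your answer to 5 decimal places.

h = 0.5, n = 7.
h·[y(m₁) + y(m₂) + y(m₃) + y(m₄) + y(m₅) + y(m₆) + y(m₇)] = 0.5·(24.026) = 12.01300.

12.01300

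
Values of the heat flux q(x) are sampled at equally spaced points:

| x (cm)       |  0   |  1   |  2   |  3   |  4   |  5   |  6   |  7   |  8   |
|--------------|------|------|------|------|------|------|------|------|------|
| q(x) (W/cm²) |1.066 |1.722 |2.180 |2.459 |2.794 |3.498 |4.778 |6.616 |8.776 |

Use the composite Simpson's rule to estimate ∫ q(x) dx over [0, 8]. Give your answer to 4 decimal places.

28.8420

h = 1, n = 8.
(h/3)·[y₀ + 4y₁ + 2y₂ + 4y₃ + 2y₄ + 4y₅ + 2y₆ + 4y₇ + y₈] = 0.333333·(86.526) = 28.8420.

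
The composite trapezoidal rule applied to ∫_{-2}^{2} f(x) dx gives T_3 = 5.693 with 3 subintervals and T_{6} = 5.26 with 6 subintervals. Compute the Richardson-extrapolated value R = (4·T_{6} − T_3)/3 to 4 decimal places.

R = (4·T_{6} − T_3) / 3 = (4·5.26 − 5.693)/3 = (15.347)/3 = 5.1157.

5.1157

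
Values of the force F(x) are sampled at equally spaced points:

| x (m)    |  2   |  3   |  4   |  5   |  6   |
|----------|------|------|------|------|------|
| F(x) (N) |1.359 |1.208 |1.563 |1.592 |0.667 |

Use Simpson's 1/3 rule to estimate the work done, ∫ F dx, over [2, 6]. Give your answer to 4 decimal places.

h = 1, n = 4.
(h/3)·[y₀ + 4y₁ + 2y₂ + 4y₃ + y₄] = 0.333333·(16.352) = 5.4507.

5.4507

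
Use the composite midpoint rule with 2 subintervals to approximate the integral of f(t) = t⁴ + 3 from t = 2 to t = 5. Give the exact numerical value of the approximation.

584.16796875

h = (5 − 2)/2 = 1.5.
Midpoints m₁,…,m₂ = 2.75, 4.25.
f(m₁)=60.19140625, f(m₂)=329.25390625.
h·[f(m₁) + f(m₂)] = 1.5·(389.4453125) = 584.16796875.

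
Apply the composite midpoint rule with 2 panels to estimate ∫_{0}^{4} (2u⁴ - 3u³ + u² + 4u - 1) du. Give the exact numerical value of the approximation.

208

h = (4 − 0)/2 = 2.
Midpoints m₁,…,m₂ = 1, 3.
f(m₁)=3, f(m₂)=101.
h·[f(m₁) + f(m₂)] = 2·(104) = 208.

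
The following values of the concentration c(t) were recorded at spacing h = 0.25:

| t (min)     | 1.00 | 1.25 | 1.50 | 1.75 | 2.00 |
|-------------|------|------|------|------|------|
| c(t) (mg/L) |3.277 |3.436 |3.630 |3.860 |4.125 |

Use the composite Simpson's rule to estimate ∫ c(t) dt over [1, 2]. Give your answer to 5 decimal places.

3.65383

h = 0.25, n = 4.
(h/3)·[y₀ + 4y₁ + 2y₂ + 4y₃ + y₄] = 0.083333·(43.846) = 3.65383.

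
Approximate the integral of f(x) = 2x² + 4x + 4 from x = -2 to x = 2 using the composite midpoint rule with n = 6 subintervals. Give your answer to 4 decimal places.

26.3704

h = (2 − (-2))/6 = 0.666667.
Midpoints m₁,…,m₆ = -1.666667, -1, -0.333333, 0.333333, 1, 1.666667.
f(m₁)=2.888889, f(m₂)=2, f(m₃)=2.888889, f(m₄)=5.555556, f(m₅)=10, f(m₆)=16.222222.
h·[f(m₁) + f(m₂) + f(m₃) + f(m₄) + f(m₅) + f(m₆)] = 0.666667·(39.555556) = 26.3704.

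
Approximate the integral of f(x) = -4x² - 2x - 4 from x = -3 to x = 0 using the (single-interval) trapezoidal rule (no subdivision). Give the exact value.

T = (b−a)/2 · [f(-3) + f(0)] = 1.5·[(-34) + (-4)] = -57.

-57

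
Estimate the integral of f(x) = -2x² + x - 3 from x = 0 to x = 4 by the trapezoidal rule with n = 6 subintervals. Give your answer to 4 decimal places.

-47.2593

h = (4 − 0)/6 = 0.666667.
Nodes x₀,…,x₆ = 0, 0.666667, 1.333333, 2, 2.666667, 3.333333, 4.
f(x) = -2x² + x - 3: f₀=-3, f₁=-3.222222, f₂=-5.222222, f₃=-9, f₄=-14.555556, f₅=-21.888889, f₆=-31.
(h/2)·[f₀ + 2f₁ + 2f₂ + 2f₃ + 2f₄ + 2f₅ + f₆] = 0.333333·(-141.777778) = -47.2593.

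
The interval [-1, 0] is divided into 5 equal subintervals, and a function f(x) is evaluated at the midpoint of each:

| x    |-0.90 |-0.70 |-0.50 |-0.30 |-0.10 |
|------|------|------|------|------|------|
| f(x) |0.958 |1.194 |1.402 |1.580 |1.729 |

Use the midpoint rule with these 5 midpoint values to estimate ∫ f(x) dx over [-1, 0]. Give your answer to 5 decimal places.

1.37260

h = 0.2, n = 5.
h·[y(m₁) + y(m₂) + y(m₃) + y(m₄) + y(m₅)] = 0.2·(6.863) = 1.37260.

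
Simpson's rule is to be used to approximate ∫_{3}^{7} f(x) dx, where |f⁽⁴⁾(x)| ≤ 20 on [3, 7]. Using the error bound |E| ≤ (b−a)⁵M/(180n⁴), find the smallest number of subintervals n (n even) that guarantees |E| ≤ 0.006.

Need 20480/(180n⁴) ≤ 0.006.
n⁴ ≥ 20480/(180·0.006) = 18963 ⇒ n ≥ 11.7348, so the smallest even n is 12. (n must be even for Simpson's rule.)

12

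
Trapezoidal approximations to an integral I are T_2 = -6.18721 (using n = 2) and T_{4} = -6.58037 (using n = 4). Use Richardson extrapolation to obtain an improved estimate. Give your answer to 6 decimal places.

-6.711423

R = (4·T_{4} − T_2) / 3 = (4·(-6.58037) − (-6.18721))/3 = (-20.13427)/3 = -6.711423.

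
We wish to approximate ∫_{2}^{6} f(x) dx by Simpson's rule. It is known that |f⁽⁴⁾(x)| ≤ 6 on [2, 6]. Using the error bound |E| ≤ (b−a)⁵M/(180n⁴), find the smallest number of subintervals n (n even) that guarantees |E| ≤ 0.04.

6

Need 6144/(180n⁴) ≤ 0.04.
n⁴ ≥ 6144/(180·0.04) = 853.333 ⇒ n ≥ 5.4048, so the smallest even n is 6. (n must be even for Simpson's rule.)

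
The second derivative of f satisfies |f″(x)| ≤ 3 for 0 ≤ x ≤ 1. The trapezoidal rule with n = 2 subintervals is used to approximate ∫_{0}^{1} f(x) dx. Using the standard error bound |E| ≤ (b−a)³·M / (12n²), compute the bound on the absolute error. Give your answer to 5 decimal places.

|E| ≤ (1)³·3 / (12·2²) = 3/48 = 0.06250.

0.06250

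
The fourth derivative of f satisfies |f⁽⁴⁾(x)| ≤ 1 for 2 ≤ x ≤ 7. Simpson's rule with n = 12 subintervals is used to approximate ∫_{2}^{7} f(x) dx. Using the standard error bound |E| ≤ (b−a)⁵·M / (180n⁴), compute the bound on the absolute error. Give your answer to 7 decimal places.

0.0008372

|E| ≤ (5)⁵·1 / (180·12⁴) = 3125/3732480 = 0.0008372.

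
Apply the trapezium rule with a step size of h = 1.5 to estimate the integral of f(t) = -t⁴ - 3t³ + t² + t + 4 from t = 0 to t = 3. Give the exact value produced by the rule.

-117.65625

h = (3 − 0)/2 = 1.5.
Nodes t₀,…,t₂ = 0, 1.5, 3.
f(t) = -t⁴ - 3t³ + t² + t + 4: f₀=4, f₁=-7.4375, f₂=-146.
(h/2)·[f₀ + 2f₁ + f₂] = 0.75·(-156.875) = -117.65625.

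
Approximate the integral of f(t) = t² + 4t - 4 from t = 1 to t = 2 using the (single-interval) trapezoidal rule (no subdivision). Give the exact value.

T = (b−a)/2 · [f(1) + f(2)] = 0.5·[1 + 8] = 4.5.

4.5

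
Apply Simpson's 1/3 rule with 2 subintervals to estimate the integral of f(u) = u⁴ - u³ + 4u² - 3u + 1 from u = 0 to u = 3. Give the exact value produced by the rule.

h = (3 − 0)/2 = 1.5.
Nodes u₀,…,u₂ = 0, 1.5, 3.
f(u) = u⁴ - u³ + 4u² - 3u + 1: f₀=1, f₁=7.1875, f₂=82.
(h/3)·[f₀ + 4f₁ + f₂] = 0.5·(111.75) = 55.875.

55.875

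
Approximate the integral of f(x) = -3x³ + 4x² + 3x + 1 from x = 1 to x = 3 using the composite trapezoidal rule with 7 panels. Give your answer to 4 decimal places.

h = (3 − 1)/7 = 0.285714.
Nodes x₀,…,x₇ = 1, 1.285714, 1.571429, 1.857143, 2.142857, 2.428571, 2.714286, 3.
f(x) = -3x³ + 4x² + 3x + 1: f₀=5, f₁=5.093294, f₂=3.950437, f₃=1.151603, f₄=-3.723032, f₅=-11.093294, f₆=-21.379009, f₇=-35.
(h/2)·[f₀ + 2f₁ + 2f₂ + 2f₃ + 2f₄ + 2f₅ + 2f₆ + f₇] = 0.142857·(-82) = -11.7143.

-11.7143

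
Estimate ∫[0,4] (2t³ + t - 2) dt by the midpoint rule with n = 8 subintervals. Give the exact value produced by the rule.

h = (4 − 0)/8 = 0.5.
Midpoints m₁,…,m₈ = 0.25, 0.75, 1.25, 1.75, 2.25, 2.75, 3.25, 3.75.
f(m₁)=-1.71875, f(m₂)=-0.40625, f(m₃)=3.15625, f(m₄)=10.46875, f(m₅)=23.03125, f(m₆)=42.34375, f(m₇)=69.90625, f(m₈)=107.21875.
h·[f(m₁) + f(m₂) + f(m₃) + f(m₄) + f(m₅) + f(m₆) + f(m₇) + f(m₈)] = 0.5·(254) = 127.

127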